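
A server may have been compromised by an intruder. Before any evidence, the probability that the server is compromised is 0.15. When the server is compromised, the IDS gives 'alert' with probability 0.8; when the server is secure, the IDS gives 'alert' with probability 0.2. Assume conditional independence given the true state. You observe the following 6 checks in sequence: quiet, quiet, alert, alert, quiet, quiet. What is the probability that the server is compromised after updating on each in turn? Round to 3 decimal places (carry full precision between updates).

0.011

After 'quiet': P(compromised) = 0.2·0.1500 / (0.2·0.1500 + 0.8·0.8500) ≈ 0.0423
After 'quiet': P(compromised) = 0.2·0.0423 / (0.2·0.0423 + 0.8·0.9577) ≈ 0.0109
After 'alert': P(compromised) = 0.8·0.0109 / (0.8·0.0109 + 0.2·0.9891) ≈ 0.0423
After 'alert': P(compromised) = 0.8·0.0423 / (0.8·0.0423 + 0.2·0.9577) ≈ 0.1500
After 'quiet': P(compromised) = 0.2·0.1500 / (0.2·0.1500 + 0.8·0.8500) ≈ 0.0423
After 'quiet': P(compromised) = 0.2·0.0423 / (0.2·0.0423 + 0.8·0.9577) ≈ 0.0109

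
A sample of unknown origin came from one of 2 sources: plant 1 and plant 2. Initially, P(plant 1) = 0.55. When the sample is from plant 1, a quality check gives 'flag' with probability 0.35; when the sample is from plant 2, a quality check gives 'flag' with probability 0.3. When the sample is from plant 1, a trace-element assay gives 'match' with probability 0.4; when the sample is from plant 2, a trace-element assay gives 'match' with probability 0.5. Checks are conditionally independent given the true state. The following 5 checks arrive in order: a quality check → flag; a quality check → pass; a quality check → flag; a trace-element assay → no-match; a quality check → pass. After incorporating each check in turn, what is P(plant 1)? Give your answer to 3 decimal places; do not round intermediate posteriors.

Apply Bayes' rule sequentially, carrying P(plant 1) forward.
After a quality check='flag': P(plant 1) = 0.35·0.5500 / (0.35·0.5500 + 0.3·0.4500) ≈ 0.5878
After a quality check='pass': P(plant 1) = 0.65·0.5878 / (0.65·0.5878 + 0.7·0.4122) ≈ 0.5697
After a quality check='flag': P(plant 1) = 0.35·0.5697 / (0.35·0.5697 + 0.3·0.4303) ≈ 0.6070
After a trace-element assay='no-match': P(plant 1) = 0.6·0.6070 / (0.6·0.6070 + 0.5·0.3930) ≈ 0.6496
After a quality check='pass': P(plant 1) = 0.65·0.6496 / (0.65·0.6496 + 0.7·0.3504) ≈ 0.6325

0.633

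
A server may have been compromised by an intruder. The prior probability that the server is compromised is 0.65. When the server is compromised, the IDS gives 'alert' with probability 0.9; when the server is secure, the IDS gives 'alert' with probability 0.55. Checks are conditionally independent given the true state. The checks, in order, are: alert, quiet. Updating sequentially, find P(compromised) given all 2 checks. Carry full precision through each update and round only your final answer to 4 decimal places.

After 'alert': P(compromised) = 0.9·0.6500 / (0.9·0.6500 + 0.55·0.3500) ≈ 0.7524
After 'quiet': P(compromised) = 0.1·0.7524 / (0.1·0.7524 + 0.45·0.2476) ≈ 0.4031

0.4031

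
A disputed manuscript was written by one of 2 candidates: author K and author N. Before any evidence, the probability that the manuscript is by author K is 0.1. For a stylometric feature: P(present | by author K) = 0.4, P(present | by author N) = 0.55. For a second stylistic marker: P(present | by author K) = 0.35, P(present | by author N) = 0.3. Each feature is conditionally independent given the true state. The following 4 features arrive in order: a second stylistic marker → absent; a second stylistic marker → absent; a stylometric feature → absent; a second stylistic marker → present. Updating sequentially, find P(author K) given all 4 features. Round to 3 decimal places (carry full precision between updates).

After a second stylistic marker='absent': P(author K) = 0.65·0.1000 / (0.65·0.1000 + 0.7·0.9000) ≈ 0.0935
After a second stylistic marker='absent': P(author K) = 0.65·0.0935 / (0.65·0.0935 + 0.7·0.9065) ≈ 0.0874
After a stylometric feature='absent': P(author K) = 0.6·0.0874 / (0.6·0.0874 + 0.45·0.9126) ≈ 0.1133
After a second stylistic marker='present': P(author K) = 0.35·0.1133 / (0.35·0.1133 + 0.3·0.8867) ≈ 0.1297

0.130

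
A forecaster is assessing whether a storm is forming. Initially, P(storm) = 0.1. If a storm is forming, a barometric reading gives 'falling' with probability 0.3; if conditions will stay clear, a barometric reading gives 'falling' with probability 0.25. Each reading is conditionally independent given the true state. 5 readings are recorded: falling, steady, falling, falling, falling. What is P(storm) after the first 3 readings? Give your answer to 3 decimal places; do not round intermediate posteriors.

Apply Bayes' rule sequentially, carrying P(storm) forward.
After 'falling': P(storm) = 0.3·0.1000 / (0.3·0.1000 + 0.25·0.9000) ≈ 0.1176
After 'steady': P(storm) = 0.7·0.1176 / (0.7·0.1176 + 0.75·0.8824) ≈ 0.1107
After 'falling': P(storm) = 0.3·0.1107 / (0.3·0.1107 + 0.25·0.8893) ≈ 0.1299

0.130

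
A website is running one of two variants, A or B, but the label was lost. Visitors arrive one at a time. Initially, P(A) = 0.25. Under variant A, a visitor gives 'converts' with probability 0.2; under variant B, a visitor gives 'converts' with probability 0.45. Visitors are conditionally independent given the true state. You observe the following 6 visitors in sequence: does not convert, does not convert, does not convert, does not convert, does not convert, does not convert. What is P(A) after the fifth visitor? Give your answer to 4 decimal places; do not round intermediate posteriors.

0.6846

After 'does not convert': P(A) = 0.8·0.2500 / (0.8·0.2500 + 0.55·0.7500) ≈ 0.3265
After 'does not convert': P(A) = 0.8·0.3265 / (0.8·0.3265 + 0.55·0.6735) ≈ 0.4136
After 'does not convert': P(A) = 0.8·0.4136 / (0.8·0.4136 + 0.55·0.5864) ≈ 0.5064
After 'does not convert': P(A) = 0.8·0.5064 / (0.8·0.5064 + 0.55·0.4936) ≈ 0.5987
After 'does not convert': P(A) = 0.8·0.5987 / (0.8·0.5987 + 0.55·0.4013) ≈ 0.6846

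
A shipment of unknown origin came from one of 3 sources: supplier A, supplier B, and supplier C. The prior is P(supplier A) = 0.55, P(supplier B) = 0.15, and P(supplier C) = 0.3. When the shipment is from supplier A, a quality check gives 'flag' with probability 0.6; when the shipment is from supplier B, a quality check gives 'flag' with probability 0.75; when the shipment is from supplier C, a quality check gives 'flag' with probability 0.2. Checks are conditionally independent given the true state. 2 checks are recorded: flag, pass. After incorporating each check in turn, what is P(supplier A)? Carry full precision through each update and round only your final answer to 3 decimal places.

After 'flag': normaliser = 0.6·0.5500 + 0.75·0.1500 + 0.2·0.3000; P(supplier A) ≈ 0.6567, P(supplier B) ≈ 0.2239, P(supplier C) ≈ 0.1194
After 'pass': normaliser = 0.4·0.6567 + 0.25·0.2239 + 0.8·0.1194; P(supplier A) ≈ 0.6342, P(supplier B) ≈ 0.1351, P(supplier C) ≈ 0.2306

0.634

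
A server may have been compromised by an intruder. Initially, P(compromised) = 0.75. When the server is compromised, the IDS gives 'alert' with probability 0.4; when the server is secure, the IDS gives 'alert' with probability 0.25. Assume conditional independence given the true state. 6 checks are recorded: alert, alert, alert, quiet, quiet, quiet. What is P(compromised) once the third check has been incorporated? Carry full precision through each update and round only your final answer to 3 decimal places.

0.925

After 'alert': P(compromised) = 0.4·0.7500 / (0.4·0.7500 + 0.25·0.2500) ≈ 0.8276
After 'alert': P(compromised) = 0.4·0.8276 / (0.4·0.8276 + 0.25·0.1724) ≈ 0.8848
After 'alert': P(compromised) = 0.4·0.8848 / (0.4·0.8848 + 0.25·0.1152) ≈ 0.9247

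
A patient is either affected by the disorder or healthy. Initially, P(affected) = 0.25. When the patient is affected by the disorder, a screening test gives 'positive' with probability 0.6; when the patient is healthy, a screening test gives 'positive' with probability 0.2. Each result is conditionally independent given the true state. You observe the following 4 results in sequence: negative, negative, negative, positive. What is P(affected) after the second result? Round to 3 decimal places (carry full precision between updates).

After 'negative': P(affected) = 0.4·0.2500 / (0.4·0.2500 + 0.8·0.7500) ≈ 0.1429
After 'negative': P(affected) = 0.4·0.1429 / (0.4·0.1429 + 0.8·0.8571) ≈ 0.0769

0.077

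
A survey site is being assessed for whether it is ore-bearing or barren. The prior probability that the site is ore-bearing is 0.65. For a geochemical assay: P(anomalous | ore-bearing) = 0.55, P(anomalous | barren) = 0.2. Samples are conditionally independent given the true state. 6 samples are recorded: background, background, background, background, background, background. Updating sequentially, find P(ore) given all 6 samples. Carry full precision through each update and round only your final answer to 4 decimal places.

0.0556

After 'background': P(ore) = 0.45·0.6500 / (0.45·0.6500 + 0.8·0.3500) ≈ 0.5109
After 'background': P(ore) = 0.45·0.5109 / (0.45·0.5109 + 0.8·0.4891) ≈ 0.3701
After 'background': P(ore) = 0.45·0.3701 / (0.45·0.3701 + 0.8·0.6299) ≈ 0.2484
After 'background': P(ore) = 0.45·0.2484 / (0.45·0.2484 + 0.8·0.7516) ≈ 0.1568
After 'background': P(ore) = 0.45·0.1568 / (0.45·0.1568 + 0.8·0.8432) ≈ 0.0947
After 'background': P(ore) = 0.45·0.0947 / (0.45·0.0947 + 0.8·0.9053) ≈ 0.0556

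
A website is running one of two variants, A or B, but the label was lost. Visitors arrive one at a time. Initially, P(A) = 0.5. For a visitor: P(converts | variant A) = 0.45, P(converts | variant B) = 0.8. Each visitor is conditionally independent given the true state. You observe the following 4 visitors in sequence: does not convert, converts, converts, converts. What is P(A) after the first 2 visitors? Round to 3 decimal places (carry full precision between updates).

0.607

Apply Bayes' rule sequentially, carrying P(A) forward.
After 'does not convert': P(A) = 0.55·0.5000 / (0.55·0.5000 + 0.2·0.5000) ≈ 0.7333
After 'converts': P(A) = 0.45·0.7333 / (0.45·0.7333 + 0.8·0.2667) ≈ 0.6074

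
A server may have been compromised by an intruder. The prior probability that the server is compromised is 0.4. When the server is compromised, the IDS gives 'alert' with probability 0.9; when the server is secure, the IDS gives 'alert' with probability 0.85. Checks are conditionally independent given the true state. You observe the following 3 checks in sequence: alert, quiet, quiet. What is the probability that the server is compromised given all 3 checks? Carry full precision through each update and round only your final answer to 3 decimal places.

0.239

Each posterior becomes the prior for the next update.
After 'alert': P(compromised) = 0.9·0.4000 / (0.9·0.4000 + 0.85·0.6000) ≈ 0.4138
After 'quiet': P(compromised) = 0.1·0.4138 / (0.1·0.4138 + 0.15·0.5862) ≈ 0.3200
After 'quiet': P(compromised) = 0.1·0.3200 / (0.1·0.3200 + 0.15·0.6800) ≈ 0.2388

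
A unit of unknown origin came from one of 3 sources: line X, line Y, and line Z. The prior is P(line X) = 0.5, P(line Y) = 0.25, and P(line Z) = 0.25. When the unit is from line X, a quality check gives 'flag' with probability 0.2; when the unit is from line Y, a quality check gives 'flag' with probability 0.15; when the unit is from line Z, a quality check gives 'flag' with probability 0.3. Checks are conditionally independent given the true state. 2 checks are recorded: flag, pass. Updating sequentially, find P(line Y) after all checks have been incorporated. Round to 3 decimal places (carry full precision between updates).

0.194

Apply Bayes' rule sequentially, carrying P(line Y) forward.
After 'flag': normaliser = 0.2·0.5000 + 0.15·0.2500 + 0.3·0.2500; P(line X) ≈ 0.4706, P(line Y) ≈ 0.1765, P(line Z) ≈ 0.3529
After 'pass': normaliser = 0.8·0.4706 + 0.85·0.1765 + 0.7·0.3529; P(line X) ≈ 0.4867, P(line Y) ≈ 0.1939, P(line Z) ≈ 0.3194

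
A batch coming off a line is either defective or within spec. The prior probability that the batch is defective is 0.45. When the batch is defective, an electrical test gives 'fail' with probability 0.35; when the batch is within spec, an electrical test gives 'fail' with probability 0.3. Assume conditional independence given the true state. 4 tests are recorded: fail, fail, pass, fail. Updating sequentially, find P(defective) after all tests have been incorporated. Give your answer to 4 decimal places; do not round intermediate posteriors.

After 'fail': P(defective) = 0.35·0.4500 / (0.35·0.4500 + 0.3·0.5500) ≈ 0.4884
After 'fail': P(defective) = 0.35·0.4884 / (0.35·0.4884 + 0.3·0.5116) ≈ 0.5269
After 'pass': P(defective) = 0.65·0.5269 / (0.65·0.5269 + 0.7·0.4731) ≈ 0.5084
After 'fail': P(defective) = 0.35·0.5084 / (0.35·0.5084 + 0.3·0.4916) ≈ 0.5468

0.5468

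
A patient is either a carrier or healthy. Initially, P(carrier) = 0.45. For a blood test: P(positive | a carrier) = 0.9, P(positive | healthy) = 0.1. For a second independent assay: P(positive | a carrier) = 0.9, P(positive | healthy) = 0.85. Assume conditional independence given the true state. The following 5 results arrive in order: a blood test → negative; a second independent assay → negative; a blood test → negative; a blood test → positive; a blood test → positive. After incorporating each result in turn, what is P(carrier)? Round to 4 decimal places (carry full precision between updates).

0.3529

Apply Bayes' rule sequentially, carrying P(carrier) forward.
After a blood test='negative': P(carrier) = 0.1·0.4500 / (0.1·0.4500 + 0.9·0.5500) ≈ 0.0833
After a second independent assay='negative': P(carrier) = 0.1·0.0833 / (0.1·0.0833 + 0.15·0.9167) ≈ 0.0571
After a blood test='negative': P(carrier) = 0.1·0.0571 / (0.1·0.0571 + 0.9·0.9429) ≈ 0.0067
After a blood test='positive': P(carrier) = 0.9·0.0067 / (0.9·0.0067 + 0.1·0.9933) ≈ 0.0571
After a blood test='positive': P(carrier) = 0.9·0.0571 / (0.9·0.0571 + 0.1·0.9429) ≈ 0.3529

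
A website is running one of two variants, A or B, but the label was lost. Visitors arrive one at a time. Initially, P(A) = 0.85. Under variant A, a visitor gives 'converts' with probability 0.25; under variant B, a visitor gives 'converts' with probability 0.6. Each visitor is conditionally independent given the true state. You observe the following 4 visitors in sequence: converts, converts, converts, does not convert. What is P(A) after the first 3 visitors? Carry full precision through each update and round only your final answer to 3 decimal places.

0.291

After 'converts': P(A) = 0.25·0.8500 / (0.25·0.8500 + 0.6·0.1500) ≈ 0.7025
After 'converts': P(A) = 0.25·0.7025 / (0.25·0.7025 + 0.6·0.2975) ≈ 0.4959
After 'converts': P(A) = 0.25·0.4959 / (0.25·0.4959 + 0.6·0.5041) ≈ 0.2907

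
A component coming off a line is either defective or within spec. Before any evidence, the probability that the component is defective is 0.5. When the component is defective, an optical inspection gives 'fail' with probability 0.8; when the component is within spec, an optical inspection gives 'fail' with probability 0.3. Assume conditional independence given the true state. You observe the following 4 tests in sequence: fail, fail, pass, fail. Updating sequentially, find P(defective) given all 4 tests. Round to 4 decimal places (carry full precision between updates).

After 'fail': P(defective) = 0.8·0.5000 / (0.8·0.5000 + 0.3·0.5000) ≈ 0.7273
After 'fail': P(defective) = 0.8·0.7273 / (0.8·0.7273 + 0.3·0.2727) ≈ 0.8767
After 'pass': P(defective) = 0.2·0.8767 / (0.2·0.8767 + 0.7·0.1233) ≈ 0.6702
After 'fail': P(defective) = 0.8·0.6702 / (0.8·0.6702 + 0.3·0.3298) ≈ 0.8442

0.8442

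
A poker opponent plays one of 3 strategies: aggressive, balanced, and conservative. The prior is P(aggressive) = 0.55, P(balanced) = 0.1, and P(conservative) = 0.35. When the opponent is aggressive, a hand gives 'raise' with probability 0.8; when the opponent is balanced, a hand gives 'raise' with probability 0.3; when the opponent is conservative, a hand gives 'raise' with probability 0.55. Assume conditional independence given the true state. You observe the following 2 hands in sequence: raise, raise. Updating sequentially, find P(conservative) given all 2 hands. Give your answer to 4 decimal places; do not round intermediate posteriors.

0.2268

Each posterior becomes the prior for the next update.
After 'raise': normaliser = 0.8·0.5500 + 0.3·0.1000 + 0.55·0.3500; P(aggressive) ≈ 0.6642, P(balanced) ≈ 0.0453, P(conservative) ≈ 0.2906
After 'raise': normaliser = 0.8·0.6642 + 0.3·0.0453 + 0.55·0.2906; P(aggressive) ≈ 0.7539, P(balanced) ≈ 0.0193, P(conservative) ≈ 0.2268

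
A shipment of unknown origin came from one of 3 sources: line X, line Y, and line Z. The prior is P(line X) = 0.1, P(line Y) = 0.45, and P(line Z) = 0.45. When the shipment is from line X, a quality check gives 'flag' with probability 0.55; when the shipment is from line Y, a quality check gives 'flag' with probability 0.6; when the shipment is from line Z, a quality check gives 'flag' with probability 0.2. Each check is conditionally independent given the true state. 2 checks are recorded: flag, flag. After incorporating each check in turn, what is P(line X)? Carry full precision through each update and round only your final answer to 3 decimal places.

After 'flag': normaliser = 0.55·0.1000 + 0.6·0.4500 + 0.2·0.4500; P(line X) ≈ 0.1325, P(line Y) ≈ 0.6506, P(line Z) ≈ 0.2169
After 'flag': normaliser = 0.55·0.1325 + 0.6·0.6506 + 0.2·0.2169; P(line X) ≈ 0.1439, P(line Y) ≈ 0.7705, P(line Z) ≈ 0.0856

0.144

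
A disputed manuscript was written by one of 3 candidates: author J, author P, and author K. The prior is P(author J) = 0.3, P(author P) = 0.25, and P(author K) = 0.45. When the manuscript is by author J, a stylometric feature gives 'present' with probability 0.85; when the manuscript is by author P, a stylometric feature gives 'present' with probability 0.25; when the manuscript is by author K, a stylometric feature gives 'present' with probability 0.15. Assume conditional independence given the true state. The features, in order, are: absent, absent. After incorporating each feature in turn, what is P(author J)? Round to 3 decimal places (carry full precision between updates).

0.014

After 'absent': normaliser = 0.15·0.3000 + 0.75·0.2500 + 0.85·0.4500; P(author J) ≈ 0.0732, P(author P) ≈ 0.3049, P(author K) ≈ 0.6220
After 'absent': normaliser = 0.15·0.0732 + 0.75·0.3049 + 0.85·0.6220; P(author J) ≈ 0.0143, P(author P) ≈ 0.2976, P(author K) ≈ 0.6881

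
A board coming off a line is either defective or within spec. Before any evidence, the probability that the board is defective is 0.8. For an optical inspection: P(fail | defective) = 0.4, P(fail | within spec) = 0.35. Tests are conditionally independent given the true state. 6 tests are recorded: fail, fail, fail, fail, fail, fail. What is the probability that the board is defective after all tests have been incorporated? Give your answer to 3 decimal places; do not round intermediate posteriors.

Each posterior becomes the prior for the next update.
After 'fail': P(defective) = 0.4·0.8000 / (0.4·0.8000 + 0.35·0.2000) ≈ 0.8205
After 'fail': P(defective) = 0.4·0.8205 / (0.4·0.8205 + 0.35·0.1795) ≈ 0.8393
After 'fail': P(defective) = 0.4·0.8393 / (0.4·0.8393 + 0.35·0.1607) ≈ 0.8565
After 'fail': P(defective) = 0.4·0.8565 / (0.4·0.8565 + 0.35·0.1435) ≈ 0.8722
After 'fail': P(defective) = 0.4·0.8722 / (0.4·0.8722 + 0.35·0.1278) ≈ 0.8863
After 'fail': P(defective) = 0.4·0.8863 / (0.4·0.8863 + 0.35·0.1137) ≈ 0.8991

0.899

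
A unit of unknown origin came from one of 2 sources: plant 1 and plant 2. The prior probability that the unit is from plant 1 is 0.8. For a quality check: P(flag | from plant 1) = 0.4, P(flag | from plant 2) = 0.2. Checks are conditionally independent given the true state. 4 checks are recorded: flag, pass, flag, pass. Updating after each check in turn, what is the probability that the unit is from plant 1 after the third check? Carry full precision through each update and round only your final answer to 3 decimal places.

After 'flag': P(plant 1) = 0.4·0.8000 / (0.4·0.8000 + 0.2·0.2000) ≈ 0.8889
After 'pass': P(plant 1) = 0.6·0.8889 / (0.6·0.8889 + 0.8·0.1111) ≈ 0.8571
After 'flag': P(plant 1) = 0.4·0.8571 / (0.4·0.8571 + 0.2·0.1429) ≈ 0.9231

0.923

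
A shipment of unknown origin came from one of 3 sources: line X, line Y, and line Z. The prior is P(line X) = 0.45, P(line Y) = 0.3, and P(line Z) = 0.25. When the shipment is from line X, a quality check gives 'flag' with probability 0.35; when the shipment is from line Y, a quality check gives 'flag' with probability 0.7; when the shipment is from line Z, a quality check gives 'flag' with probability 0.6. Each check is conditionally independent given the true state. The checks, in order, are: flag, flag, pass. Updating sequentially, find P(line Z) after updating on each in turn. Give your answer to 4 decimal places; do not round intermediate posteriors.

0.3105

After 'flag': normaliser = 0.35·0.4500 + 0.7·0.3000 + 0.6·0.2500; P(line X) ≈ 0.3043, P(line Y) ≈ 0.4058, P(line Z) ≈ 0.2899
After 'flag': normaliser = 0.35·0.3043 + 0.7·0.4058 + 0.6·0.2899; P(line X) ≈ 0.1887, P(line Y) ≈ 0.5032, P(line Z) ≈ 0.3081
After 'pass': normaliser = 0.65·0.1887 + 0.3·0.5032 + 0.4·0.3081; P(line X) ≈ 0.3091, P(line Y) ≈ 0.3804, P(line Z) ≈ 0.3105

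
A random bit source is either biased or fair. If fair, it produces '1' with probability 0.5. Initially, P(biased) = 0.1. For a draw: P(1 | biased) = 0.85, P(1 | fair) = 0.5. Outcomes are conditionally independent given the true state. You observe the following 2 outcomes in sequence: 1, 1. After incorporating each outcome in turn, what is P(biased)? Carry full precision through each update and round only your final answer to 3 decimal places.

0.243

After '1': P(biased) = 0.85·0.1000 / (0.85·0.1000 + 0.5·0.9000) ≈ 0.1589
After '1': P(biased) = 0.85·0.1589 / (0.85·0.1589 + 0.5·0.8411) ≈ 0.2431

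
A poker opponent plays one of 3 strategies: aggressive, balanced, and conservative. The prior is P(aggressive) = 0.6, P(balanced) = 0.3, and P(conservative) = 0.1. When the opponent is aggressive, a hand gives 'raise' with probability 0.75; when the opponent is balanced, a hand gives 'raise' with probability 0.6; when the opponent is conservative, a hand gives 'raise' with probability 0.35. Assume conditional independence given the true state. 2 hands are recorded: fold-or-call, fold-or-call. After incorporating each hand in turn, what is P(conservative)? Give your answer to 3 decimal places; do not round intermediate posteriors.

After 'fold-or-call': normaliser = 0.25·0.6000 + 0.4·0.3000 + 0.65·0.1000; P(aggressive) ≈ 0.4478, P(balanced) ≈ 0.3582, P(conservative) ≈ 0.1940
After 'fold-or-call': normaliser = 0.25·0.4478 + 0.4·0.3582 + 0.65·0.1940; P(aggressive) ≈ 0.2935, P(balanced) ≈ 0.3757, P(conservative) ≈ 0.3307

0.331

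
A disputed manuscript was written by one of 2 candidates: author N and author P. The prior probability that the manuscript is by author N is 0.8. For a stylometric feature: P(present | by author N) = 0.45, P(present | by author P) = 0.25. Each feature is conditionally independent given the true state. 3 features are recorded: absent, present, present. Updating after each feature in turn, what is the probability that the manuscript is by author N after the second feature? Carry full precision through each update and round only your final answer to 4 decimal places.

0.8408

Each posterior becomes the prior for the next update.
After 'absent': P(author N) = 0.55·0.8000 / (0.55·0.8000 + 0.75·0.2000) ≈ 0.7458
After 'present': P(author N) = 0.45·0.7458 / (0.45·0.7458 + 0.25·0.2542) ≈ 0.8408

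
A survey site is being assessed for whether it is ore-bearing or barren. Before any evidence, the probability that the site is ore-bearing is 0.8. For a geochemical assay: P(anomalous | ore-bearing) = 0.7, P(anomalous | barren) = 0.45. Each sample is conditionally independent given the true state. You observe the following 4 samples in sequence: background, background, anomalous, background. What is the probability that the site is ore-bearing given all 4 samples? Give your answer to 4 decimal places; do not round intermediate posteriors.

0.5024

Each posterior becomes the prior for the next update.
After 'background': P(ore) = 0.3·0.8000 / (0.3·0.8000 + 0.55·0.2000) ≈ 0.6857
After 'background': P(ore) = 0.3·0.6857 / (0.3·0.6857 + 0.55·0.3143) ≈ 0.5434
After 'anomalous': P(ore) = 0.7·0.5434 / (0.7·0.5434 + 0.45·0.4566) ≈ 0.6493
After 'background': P(ore) = 0.3·0.6493 / (0.3·0.6493 + 0.55·0.3507) ≈ 0.5024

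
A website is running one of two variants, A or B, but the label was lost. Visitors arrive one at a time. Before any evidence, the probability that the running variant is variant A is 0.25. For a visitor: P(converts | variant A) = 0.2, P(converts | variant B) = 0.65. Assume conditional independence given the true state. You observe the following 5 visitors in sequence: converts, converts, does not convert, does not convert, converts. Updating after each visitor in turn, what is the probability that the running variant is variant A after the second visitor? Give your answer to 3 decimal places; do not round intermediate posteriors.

Apply Bayes' rule sequentially, carrying P(A) forward.
After 'converts': P(A) = 0.2·0.2500 / (0.2·0.2500 + 0.65·0.7500) ≈ 0.0930
After 'converts': P(A) = 0.2·0.0930 / (0.2·0.0930 + 0.65·0.9070) ≈ 0.0306

0.031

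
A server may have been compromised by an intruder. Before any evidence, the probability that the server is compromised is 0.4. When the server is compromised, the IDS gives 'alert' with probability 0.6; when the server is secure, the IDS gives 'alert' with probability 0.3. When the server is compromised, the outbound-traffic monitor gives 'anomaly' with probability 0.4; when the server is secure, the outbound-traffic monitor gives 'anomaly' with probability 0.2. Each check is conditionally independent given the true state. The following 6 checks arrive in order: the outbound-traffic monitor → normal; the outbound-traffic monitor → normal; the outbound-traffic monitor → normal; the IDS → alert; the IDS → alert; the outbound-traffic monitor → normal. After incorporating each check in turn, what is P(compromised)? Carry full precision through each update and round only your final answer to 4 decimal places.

Each posterior becomes the prior for the next update.
After the outbound-traffic monitor='normal': P(compromised) = 0.6·0.4000 / (0.6·0.4000 + 0.8·0.6000) ≈ 0.3333
After the outbound-traffic monitor='normal': P(compromised) = 0.6·0.3333 / (0.6·0.3333 + 0.8·0.6667) ≈ 0.2727
After the outbound-traffic monitor='normal': P(compromised) = 0.6·0.2727 / (0.6·0.2727 + 0.8·0.7273) ≈ 0.2195
After the IDS='alert': P(compromised) = 0.6·0.2195 / (0.6·0.2195 + 0.3·0.7805) ≈ 0.3600
After the IDS='alert': P(compromised) = 0.6·0.3600 / (0.6·0.3600 + 0.3·0.6400) ≈ 0.5294
After the outbound-traffic monitor='normal': P(compromised) = 0.6·0.5294 / (0.6·0.5294 + 0.8·0.4706) ≈ 0.4576

0.4576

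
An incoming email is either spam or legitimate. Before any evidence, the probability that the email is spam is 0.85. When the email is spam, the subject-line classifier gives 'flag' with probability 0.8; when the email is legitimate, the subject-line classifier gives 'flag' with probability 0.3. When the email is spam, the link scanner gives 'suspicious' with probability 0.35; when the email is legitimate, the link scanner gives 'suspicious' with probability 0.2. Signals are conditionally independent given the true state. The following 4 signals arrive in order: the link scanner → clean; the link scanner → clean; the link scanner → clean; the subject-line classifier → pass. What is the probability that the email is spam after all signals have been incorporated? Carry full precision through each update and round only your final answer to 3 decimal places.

0.465

After the link scanner='clean': P(spam) = 0.65·0.8500 / (0.65·0.8500 + 0.8·0.1500) ≈ 0.8216
After the link scanner='clean': P(spam) = 0.65·0.8216 / (0.65·0.8216 + 0.8·0.1784) ≈ 0.7891
After the link scanner='clean': P(spam) = 0.65·0.7891 / (0.65·0.7891 + 0.8·0.2109) ≈ 0.7524
After the subject-line classifier='pass': P(spam) = 0.2·0.7524 / (0.2·0.7524 + 0.7·0.2476) ≈ 0.4648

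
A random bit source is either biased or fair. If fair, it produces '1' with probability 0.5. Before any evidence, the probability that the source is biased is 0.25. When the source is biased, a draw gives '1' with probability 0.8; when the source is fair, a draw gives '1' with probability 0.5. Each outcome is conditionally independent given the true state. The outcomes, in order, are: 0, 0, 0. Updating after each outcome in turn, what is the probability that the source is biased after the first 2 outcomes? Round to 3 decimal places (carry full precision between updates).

0.051

Each posterior becomes the prior for the next update.
After '0': P(biased) = 0.2·0.2500 / (0.2·0.2500 + 0.5·0.7500) ≈ 0.1176
After '0': P(biased) = 0.2·0.1176 / (0.2·0.1176 + 0.5·0.8824) ≈ 0.0506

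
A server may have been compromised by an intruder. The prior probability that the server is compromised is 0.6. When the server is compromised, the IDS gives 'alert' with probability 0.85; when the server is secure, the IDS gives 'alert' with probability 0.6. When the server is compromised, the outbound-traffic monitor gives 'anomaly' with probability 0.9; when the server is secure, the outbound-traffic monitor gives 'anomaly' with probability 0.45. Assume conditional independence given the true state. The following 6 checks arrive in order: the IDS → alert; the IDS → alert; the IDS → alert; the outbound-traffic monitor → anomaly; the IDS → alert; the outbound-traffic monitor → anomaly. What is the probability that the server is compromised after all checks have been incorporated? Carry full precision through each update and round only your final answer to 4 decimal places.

After the IDS='alert': P(compromised) = 0.85·0.6000 / (0.85·0.6000 + 0.6·0.4000) ≈ 0.6800
After the IDS='alert': P(compromised) = 0.85·0.6800 / (0.85·0.6800 + 0.6·0.3200) ≈ 0.7506
After the IDS='alert': P(compromised) = 0.85·0.7506 / (0.85·0.7506 + 0.6·0.2494) ≈ 0.8101
After the outbound-traffic monitor='anomaly': P(compromised) = 0.9·0.8101 / (0.9·0.8101 + 0.45·0.1899) ≈ 0.8951
After the IDS='alert': P(compromised) = 0.85·0.8951 / (0.85·0.8951 + 0.6·0.1049) ≈ 0.9236
After the outbound-traffic monitor='anomaly': P(compromised) = 0.9·0.9236 / (0.9·0.9236 + 0.45·0.0764) ≈ 0.9603

0.9603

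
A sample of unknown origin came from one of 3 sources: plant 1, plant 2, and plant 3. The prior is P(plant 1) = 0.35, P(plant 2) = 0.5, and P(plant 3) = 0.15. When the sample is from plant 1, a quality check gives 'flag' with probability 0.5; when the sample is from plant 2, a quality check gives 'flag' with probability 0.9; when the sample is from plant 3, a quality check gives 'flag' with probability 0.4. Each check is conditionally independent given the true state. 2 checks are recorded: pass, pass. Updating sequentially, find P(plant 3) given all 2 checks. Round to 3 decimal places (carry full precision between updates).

After 'pass': normaliser = 0.5·0.3500 + 0.1·0.5000 + 0.6·0.1500; P(plant 1) ≈ 0.5556, P(plant 2) ≈ 0.1587, P(plant 3) ≈ 0.2857
After 'pass': normaliser = 0.5·0.5556 + 0.1·0.1587 + 0.6·0.2857; P(plant 1) ≈ 0.5973, P(plant 2) ≈ 0.0341, P(plant 3) ≈ 0.3686

0.369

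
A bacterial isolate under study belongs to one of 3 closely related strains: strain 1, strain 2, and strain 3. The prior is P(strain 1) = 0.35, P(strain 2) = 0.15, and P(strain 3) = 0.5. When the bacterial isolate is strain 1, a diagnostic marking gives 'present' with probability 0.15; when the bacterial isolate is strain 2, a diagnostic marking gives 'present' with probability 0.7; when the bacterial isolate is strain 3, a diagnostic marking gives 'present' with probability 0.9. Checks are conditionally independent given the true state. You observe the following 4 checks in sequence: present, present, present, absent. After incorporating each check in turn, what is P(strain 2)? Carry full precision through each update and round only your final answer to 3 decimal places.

0.292

After 'present': normaliser = 0.15·0.3500 + 0.7·0.1500 + 0.9·0.5000; P(strain 1) ≈ 0.0864, P(strain 2) ≈ 0.1728, P(strain 3) ≈ 0.7407
After 'present': normaliser = 0.15·0.0864 + 0.7·0.1728 + 0.9·0.7407; P(strain 1) ≈ 0.0162, P(strain 2) ≈ 0.1511, P(strain 3) ≈ 0.8327
After 'present': normaliser = 0.15·0.0162 + 0.7·0.1511 + 0.9·0.8327; P(strain 1) ≈ 0.0028, P(strain 2) ≈ 0.1233, P(strain 3) ≈ 0.8738
After 'absent': normaliser = 0.85·0.0028 + 0.3·0.1233 + 0.1·0.8738; P(strain 1) ≈ 0.0190, P(strain 2) ≈ 0.2918, P(strain 3) ≈ 0.6892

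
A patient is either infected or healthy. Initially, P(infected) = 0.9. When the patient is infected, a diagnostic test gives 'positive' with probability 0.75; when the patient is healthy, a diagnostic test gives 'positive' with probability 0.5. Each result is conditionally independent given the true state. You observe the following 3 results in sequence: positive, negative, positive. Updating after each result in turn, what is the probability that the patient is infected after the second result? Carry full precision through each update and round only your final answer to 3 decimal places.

0.871

Each posterior becomes the prior for the next update.
After 'positive': P(infected) = 0.75·0.9000 / (0.75·0.9000 + 0.5·0.1000) ≈ 0.9310
After 'negative': P(infected) = 0.25·0.9310 / (0.25·0.9310 + 0.5·0.0690) ≈ 0.8710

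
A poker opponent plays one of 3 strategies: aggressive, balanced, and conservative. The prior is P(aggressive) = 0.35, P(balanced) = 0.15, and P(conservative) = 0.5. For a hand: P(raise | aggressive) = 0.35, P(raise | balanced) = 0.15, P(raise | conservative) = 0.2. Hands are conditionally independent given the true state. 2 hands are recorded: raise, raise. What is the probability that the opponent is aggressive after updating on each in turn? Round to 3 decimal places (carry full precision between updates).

After 'raise': normaliser = 0.35·0.3500 + 0.15·0.1500 + 0.2·0.5000; P(aggressive) ≈ 0.5000, P(balanced) ≈ 0.0918, P(conservative) ≈ 0.4082
After 'raise': normaliser = 0.35·0.5000 + 0.15·0.0918 + 0.2·0.4082; P(aggressive) ≈ 0.6472, P(balanced) ≈ 0.0509, P(conservative) ≈ 0.3019

0.647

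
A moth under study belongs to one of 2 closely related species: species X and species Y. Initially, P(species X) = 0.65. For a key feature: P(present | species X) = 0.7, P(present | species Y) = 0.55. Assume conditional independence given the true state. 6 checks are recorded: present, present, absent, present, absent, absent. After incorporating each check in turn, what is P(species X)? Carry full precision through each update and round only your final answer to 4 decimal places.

0.5315

After 'present': P(species X) = 0.7·0.6500 / (0.7·0.6500 + 0.55·0.3500) ≈ 0.7027
After 'present': P(species X) = 0.7·0.7027 / (0.7·0.7027 + 0.55·0.2973) ≈ 0.7505
After 'absent': P(species X) = 0.3·0.7505 / (0.3·0.7505 + 0.45·0.2495) ≈ 0.6673
After 'present': P(species X) = 0.7·0.6673 / (0.7·0.6673 + 0.55·0.3327) ≈ 0.7185
After 'absent': P(species X) = 0.3·0.7185 / (0.3·0.7185 + 0.45·0.2815) ≈ 0.6299
After 'absent': P(species X) = 0.3·0.6299 / (0.3·0.6299 + 0.45·0.3701) ≈ 0.5315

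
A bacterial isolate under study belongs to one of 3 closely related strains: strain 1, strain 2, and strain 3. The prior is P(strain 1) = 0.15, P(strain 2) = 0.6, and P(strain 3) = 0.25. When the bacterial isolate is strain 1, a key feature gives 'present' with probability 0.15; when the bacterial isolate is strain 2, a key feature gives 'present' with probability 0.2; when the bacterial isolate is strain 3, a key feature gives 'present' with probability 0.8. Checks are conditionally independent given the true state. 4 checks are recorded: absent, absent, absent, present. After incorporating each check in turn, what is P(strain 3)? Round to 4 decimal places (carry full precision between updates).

After 'absent': normaliser = 0.85·0.1500 + 0.8·0.6000 + 0.2·0.2500; P(strain 1) ≈ 0.1939, P(strain 2) ≈ 0.7300, P(strain 3) ≈ 0.0760
After 'absent': normaliser = 0.85·0.1939 + 0.8·0.7300 + 0.2·0.0760; P(strain 1) ≈ 0.2157, P(strain 2) ≈ 0.7644, P(strain 3) ≈ 0.0199
After 'absent': normaliser = 0.85·0.2157 + 0.8·0.7644 + 0.2·0.0199; P(strain 1) ≈ 0.2295, P(strain 2) ≈ 0.7655, P(strain 3) ≈ 0.0050
After 'present': normaliser = 0.15·0.2295 + 0.2·0.7655 + 0.8·0.0050; P(strain 1) ≈ 0.1798, P(strain 2) ≈ 0.7994, P(strain 3) ≈ 0.0208

0.0208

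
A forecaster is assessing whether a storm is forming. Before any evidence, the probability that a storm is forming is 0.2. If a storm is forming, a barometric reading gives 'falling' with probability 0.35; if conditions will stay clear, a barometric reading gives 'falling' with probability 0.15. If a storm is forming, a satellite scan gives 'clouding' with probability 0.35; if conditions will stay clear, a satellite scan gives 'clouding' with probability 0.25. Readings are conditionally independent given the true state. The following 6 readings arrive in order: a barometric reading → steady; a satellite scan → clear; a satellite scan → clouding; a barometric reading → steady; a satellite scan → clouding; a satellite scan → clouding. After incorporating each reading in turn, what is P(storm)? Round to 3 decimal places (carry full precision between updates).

0.258

After a barometric reading='steady': P(storm) = 0.65·0.2000 / (0.65·0.2000 + 0.85·0.8000) ≈ 0.1605
After a satellite scan='clear': P(storm) = 0.65·0.1605 / (0.65·0.1605 + 0.75·0.8395) ≈ 0.1421
After a satellite scan='clouding': P(storm) = 0.35·0.1421 / (0.35·0.1421 + 0.25·0.8579) ≈ 0.1883
After a barometric reading='steady': P(storm) = 0.65·0.1883 / (0.65·0.1883 + 0.85·0.8117) ≈ 0.1507
After a satellite scan='clouding': P(storm) = 0.35·0.1507 / (0.35·0.1507 + 0.25·0.8493) ≈ 0.1989
After a satellite scan='clouding': P(storm) = 0.35·0.1989 / (0.35·0.1989 + 0.25·0.8011) ≈ 0.2580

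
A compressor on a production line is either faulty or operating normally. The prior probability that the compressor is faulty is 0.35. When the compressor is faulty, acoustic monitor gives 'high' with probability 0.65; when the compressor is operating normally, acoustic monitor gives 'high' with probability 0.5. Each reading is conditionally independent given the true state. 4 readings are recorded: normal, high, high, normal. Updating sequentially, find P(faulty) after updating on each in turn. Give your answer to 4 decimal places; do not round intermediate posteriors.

Each posterior becomes the prior for the next update.
After 'normal': P(faulty) = 0.35·0.3500 / (0.35·0.3500 + 0.5·0.6500) ≈ 0.2737
After 'high': P(faulty) = 0.65·0.2737 / (0.65·0.2737 + 0.5·0.7263) ≈ 0.3289
After 'high': P(faulty) = 0.65·0.3289 / (0.65·0.3289 + 0.5·0.6711) ≈ 0.3891
After 'normal': P(faulty) = 0.35·0.3891 / (0.35·0.3891 + 0.5·0.6109) ≈ 0.3084

0.3084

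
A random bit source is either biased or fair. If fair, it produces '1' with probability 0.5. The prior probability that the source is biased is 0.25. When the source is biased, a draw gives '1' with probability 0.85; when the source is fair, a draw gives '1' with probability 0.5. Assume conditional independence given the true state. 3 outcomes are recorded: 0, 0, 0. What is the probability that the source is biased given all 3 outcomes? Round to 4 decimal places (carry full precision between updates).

After '0': P(biased) = 0.15·0.2500 / (0.15·0.2500 + 0.5·0.7500) ≈ 0.0909
After '0': P(biased) = 0.15·0.0909 / (0.15·0.0909 + 0.5·0.9091) ≈ 0.0291
After '0': P(biased) = 0.15·0.0291 / (0.15·0.0291 + 0.5·0.9709) ≈ 0.0089

0.0089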